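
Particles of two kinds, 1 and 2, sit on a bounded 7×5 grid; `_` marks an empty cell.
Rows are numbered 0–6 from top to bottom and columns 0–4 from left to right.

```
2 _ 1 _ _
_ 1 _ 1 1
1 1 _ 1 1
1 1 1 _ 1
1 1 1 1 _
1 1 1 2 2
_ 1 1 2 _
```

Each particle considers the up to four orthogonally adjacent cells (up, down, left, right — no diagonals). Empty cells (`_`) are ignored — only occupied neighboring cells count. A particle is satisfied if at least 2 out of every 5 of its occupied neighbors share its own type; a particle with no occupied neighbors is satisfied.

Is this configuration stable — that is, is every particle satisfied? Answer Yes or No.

(0,0)2 0/0 satisfied
(0,2)1 0/0 satisfied
(1,1)1 1/1 satisfied
(1,3)1 2/2 satisfied
(1,4)1 2/2 satisfied
(2,0)1 2/2 satisfied
(2,1)1 3/3 satisfied
(2,3)1 2/2 satisfied
(2,4)1 3/3 satisfied
(3,0)1 3/3 satisfied
(3,1)1 4/4 satisfied
(3,2)1 2/2 satisfied
(3,4)1 1/1 satisfied
(4,0)1 3/3 satisfied
(4,1)1 4/4 satisfied
(4,2)1 4/4 satisfied
(4,3)1 1/2 satisfied
(5,0)1 2/2 satisfied
(5,1)1 4/4 satisfied
(5,2)1 3/4 satisfied
(5,3)2 2/4 satisfied
(5,4)2 1/1 satisfied
(6,1)1 2/2 satisfied
(6,2)1 2/3 satisfied
(6,3)2 1/2 satisfied
All meet the threshold, so the configuration is stable.

Yes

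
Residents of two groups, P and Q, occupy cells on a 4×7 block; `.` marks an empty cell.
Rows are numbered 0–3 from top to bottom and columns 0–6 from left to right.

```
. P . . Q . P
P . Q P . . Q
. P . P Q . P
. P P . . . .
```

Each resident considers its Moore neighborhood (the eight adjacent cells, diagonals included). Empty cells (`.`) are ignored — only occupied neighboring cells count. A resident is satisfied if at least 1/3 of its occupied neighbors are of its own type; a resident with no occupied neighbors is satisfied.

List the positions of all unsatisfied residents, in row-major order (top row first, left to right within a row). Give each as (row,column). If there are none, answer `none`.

Row 0: (0,1)P 1/2 satisfied · (0,4)Q 0/1 not · (0,6)P 0/1 not
Row 1: (1,0)P 2/2 satisfied · (1,2)Q 0/4 not · (1,3)P 1/4 not · (1,6)Q 0/2 not
Row 2: (2,1)P 3/4 satisfied · (2,3)P 2/4 satisfied · (2,4)Q 0/2 not · (2,6)P 0/1 not
Row 3: (3,1)P 2/2 satisfied · (3,2)P 3/3 satisfied

(0,4), (0,6), (1,2), (1,3), (1,6), (2,4), (2,6)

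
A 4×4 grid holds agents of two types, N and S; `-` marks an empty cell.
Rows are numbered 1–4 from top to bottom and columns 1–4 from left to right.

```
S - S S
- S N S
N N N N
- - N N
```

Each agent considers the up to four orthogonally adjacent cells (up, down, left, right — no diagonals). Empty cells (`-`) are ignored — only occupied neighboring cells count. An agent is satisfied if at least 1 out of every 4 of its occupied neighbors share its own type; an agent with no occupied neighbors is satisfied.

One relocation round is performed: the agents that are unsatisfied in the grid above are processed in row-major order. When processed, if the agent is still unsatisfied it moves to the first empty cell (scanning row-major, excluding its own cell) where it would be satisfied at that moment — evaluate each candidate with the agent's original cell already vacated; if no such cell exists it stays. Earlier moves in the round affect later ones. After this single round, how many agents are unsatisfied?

0

Initially unsatisfied (in order): (2,2).
  (2,2) → (1,2).
Resulting grid:
S S S S
- - N S
N N N N
- - N N
All satisfied now.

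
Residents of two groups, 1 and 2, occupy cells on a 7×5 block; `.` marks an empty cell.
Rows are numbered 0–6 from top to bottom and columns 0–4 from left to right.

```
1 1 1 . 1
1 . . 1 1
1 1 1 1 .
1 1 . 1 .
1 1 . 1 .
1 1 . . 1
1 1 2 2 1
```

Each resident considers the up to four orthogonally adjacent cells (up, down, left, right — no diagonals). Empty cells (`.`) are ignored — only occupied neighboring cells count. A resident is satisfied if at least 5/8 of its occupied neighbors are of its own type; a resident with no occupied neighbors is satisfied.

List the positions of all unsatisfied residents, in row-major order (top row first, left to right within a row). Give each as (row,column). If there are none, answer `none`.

Row 0: (0,0)1 2/2 ok · (0,1)1 2/2 ok · (0,2)1 1/1 ok · (0,4)1 1/1 ok
Row 1: (1,0)1 2/2 ok · (1,3)1 2/2 ok · (1,4)1 2/2 ok
Row 2: (2,0)1 3/3 ok · (2,1)1 3/3 ok · (2,2)1 2/2 ok · (2,3)1 3/3 ok
Row 3: (3,0)1 3/3 ok · (3,1)1 3/3 ok · (3,3)1 2/2 ok
Row 4: (4,0)1 3/3 ok · (4,1)1 3/3 ok · (4,3)1 1/1 ok
Row 5: (5,0)1 3/3 ok · (5,1)1 3/3 ok · (5,4)1 1/1 ok
Row 6: (6,0)1 2/2 ok · (6,1)1 2/3 ok · (6,2)2 1/2 unhappy · (6,3)2 1/2 unhappy · (6,4)1 1/2 unhappy

(6,2), (6,3), (6,4)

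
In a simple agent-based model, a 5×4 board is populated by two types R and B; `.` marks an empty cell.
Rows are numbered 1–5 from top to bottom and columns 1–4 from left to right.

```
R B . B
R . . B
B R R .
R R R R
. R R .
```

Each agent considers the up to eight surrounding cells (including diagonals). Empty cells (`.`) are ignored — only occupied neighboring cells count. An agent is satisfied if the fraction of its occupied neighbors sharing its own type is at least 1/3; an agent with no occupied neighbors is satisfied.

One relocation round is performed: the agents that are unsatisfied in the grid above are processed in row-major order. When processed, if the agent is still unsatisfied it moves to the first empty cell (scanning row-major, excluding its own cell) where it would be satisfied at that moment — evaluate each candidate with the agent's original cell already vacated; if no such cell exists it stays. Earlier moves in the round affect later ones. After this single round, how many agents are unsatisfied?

0

Initially unsatisfied (in order): (1,2), (3,1).
  (1,2) → (1,3).
  (3,1) → (1,2).
Resulting grid:
R B B B
R . . B
. R R .
R R R R
. R R .
All satisfied now.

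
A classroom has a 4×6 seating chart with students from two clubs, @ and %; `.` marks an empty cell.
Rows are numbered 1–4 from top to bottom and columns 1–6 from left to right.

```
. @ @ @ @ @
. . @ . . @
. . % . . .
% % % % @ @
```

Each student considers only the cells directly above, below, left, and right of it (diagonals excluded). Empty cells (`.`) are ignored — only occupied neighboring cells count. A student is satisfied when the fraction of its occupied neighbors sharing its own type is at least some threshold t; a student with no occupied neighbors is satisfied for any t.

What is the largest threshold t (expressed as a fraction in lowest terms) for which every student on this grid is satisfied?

(1,2)@ 1/1
(1,3)@ 3/3
(1,4)@ 2/2
(1,5)@ 2/2
(1,6)@ 2/2
(2,3)@ 1/2
(2,6)@ 1/1
(3,3)% 1/2
(4,1)% 1/1
(4,2)% 2/2
(4,3)% 3/3
(4,4)% 1/2
(4,5)@ 1/2
(4,6)@ 1/1
The smallest same-type fraction is 1/2 at (2,3), which reduces to 1/2. Any threshold above that leaves this student unsatisfied.

1/2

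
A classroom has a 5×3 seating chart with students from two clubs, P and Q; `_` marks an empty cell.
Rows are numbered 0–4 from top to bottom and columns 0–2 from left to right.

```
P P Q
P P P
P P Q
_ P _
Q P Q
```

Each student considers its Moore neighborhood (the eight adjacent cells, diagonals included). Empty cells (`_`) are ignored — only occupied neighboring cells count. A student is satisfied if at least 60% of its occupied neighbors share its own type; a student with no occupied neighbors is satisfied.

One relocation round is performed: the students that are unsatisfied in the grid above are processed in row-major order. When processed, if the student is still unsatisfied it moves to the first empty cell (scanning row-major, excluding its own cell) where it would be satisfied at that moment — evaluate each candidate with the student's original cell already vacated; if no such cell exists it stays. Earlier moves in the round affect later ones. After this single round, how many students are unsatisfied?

5

Initially unsatisfied (in order): (0,2), (2,2), (3,1), (4,0), (4,1), (4,2).
  (0,2): no empty cell satisfies it; stays.
  (2,2): no empty cell satisfies it; stays.
  (3,1) → (3,0).
  (4,0): no empty cell satisfies it; stays.
  (4,1): no empty cell satisfies it; stays.
  (4,2): no empty cell satisfies it; stays.
Resulting grid:
P P Q
P P P
P P Q
P _ _
Q P Q
Unsatisfied now: (0,2), (2,2), (4,0), (4,1), (4,2).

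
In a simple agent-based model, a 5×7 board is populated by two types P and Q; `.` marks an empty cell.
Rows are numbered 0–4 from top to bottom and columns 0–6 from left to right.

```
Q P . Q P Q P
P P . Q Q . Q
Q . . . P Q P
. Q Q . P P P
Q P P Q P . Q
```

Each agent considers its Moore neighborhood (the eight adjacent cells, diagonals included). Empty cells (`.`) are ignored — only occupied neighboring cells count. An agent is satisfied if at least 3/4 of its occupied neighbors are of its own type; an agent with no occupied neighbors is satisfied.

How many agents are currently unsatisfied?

26

(0,0)Q 0/3 unhappy
(0,1)P 2/3 unhappy
(0,3)Q 2/3 unhappy
(0,4)P 0/4 unhappy
(0,5)Q 2/4 unhappy
(0,6)P 0/2 unhappy
(1,0)P 2/4 unhappy
(1,1)P 2/4 unhappy
(1,3)Q 2/4 unhappy
(1,4)Q 4/6 unhappy
(1,6)Q 2/4 unhappy
(2,0)Q 1/3 unhappy
(2,4)P 2/5 unhappy
(2,5)Q 2/7 unhappy
(2,6)P 2/4 unhappy
(3,1)Q 3/5 unhappy
(3,2)Q 2/4 unhappy
(3,4)P 3/5 unhappy
(3,5)P 5/7 unhappy
(3,6)P 2/4 unhappy
(4,0)Q 1/2 unhappy
(4,1)P 1/4 unhappy
(4,2)P 1/4 unhappy
(4,3)Q 1/4 unhappy
(4,4)P 2/3 unhappy
(4,6)Q 0/2 unhappy
Unsatisfied: (0,0), (0,1), (0,3), (0,4), (0,5), (0,6), (1,0), (1,1), (1,3), (1,4), (1,6), (2,0), (2,4), (2,5), (2,6), (3,1), (3,2), (3,4), (3,5), (3,6), (4,0), (4,1), (4,2), (4,3), (4,4), (4,6) — 26 in total.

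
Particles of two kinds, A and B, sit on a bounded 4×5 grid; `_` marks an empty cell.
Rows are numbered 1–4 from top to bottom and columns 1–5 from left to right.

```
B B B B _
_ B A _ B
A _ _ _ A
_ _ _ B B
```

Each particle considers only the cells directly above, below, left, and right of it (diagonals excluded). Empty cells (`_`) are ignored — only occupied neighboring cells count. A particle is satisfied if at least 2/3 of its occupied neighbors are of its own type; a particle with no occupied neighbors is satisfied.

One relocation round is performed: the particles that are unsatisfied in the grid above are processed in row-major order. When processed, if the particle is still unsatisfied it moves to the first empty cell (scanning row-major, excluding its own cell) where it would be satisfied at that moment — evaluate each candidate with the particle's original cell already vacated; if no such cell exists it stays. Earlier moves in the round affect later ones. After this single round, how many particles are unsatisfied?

0

Initially unsatisfied (in order): (2,2), (2,3), (2,5), (3,5), (4,5).
  (2,2) → (1,5).
  (2,3) → (3,2).
  (2,5) → (2,3).
  (3,5) → (4,1).
  (4,5): now satisfied by earlier moves; stays.
Resulting grid:
B B B B B
_ _ B _ _
A A _ _ _
A _ _ B B
All satisfied now.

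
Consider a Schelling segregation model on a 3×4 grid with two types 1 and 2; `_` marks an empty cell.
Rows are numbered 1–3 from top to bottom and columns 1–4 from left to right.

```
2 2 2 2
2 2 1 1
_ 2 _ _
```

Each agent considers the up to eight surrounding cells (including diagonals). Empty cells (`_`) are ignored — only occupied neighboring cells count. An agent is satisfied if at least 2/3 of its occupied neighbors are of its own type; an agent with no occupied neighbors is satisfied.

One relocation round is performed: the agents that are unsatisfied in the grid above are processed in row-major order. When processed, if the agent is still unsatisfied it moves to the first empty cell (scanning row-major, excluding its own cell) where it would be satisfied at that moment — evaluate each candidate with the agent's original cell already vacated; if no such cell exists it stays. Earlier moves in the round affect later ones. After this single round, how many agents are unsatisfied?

2

Initially unsatisfied (in order): (1,3), (1,4), (2,3), (2,4).
  (1,3) → (3,1).
  (1,4): no empty cell satisfies it; stays.
  (2,3) → (3,4).
  (2,4): no empty cell satisfies it; stays.
Resulting grid:
2 2 _ 2
2 2 _ 1
2 2 _ 1
Unsatisfied now: (1,4), (2,4).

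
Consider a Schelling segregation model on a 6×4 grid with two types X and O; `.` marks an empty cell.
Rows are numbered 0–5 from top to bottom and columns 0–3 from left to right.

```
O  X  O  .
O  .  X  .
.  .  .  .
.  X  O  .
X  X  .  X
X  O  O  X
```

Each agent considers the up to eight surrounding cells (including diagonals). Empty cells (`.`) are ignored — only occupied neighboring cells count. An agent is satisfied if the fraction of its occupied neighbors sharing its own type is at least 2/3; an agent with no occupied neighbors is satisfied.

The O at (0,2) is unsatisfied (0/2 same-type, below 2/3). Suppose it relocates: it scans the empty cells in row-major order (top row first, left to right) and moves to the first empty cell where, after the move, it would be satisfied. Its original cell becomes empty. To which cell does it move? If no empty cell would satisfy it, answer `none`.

Vacating (0,2). Empty cells in order:
  (0,3): 0/1 same-type → still unsatisfied.
  (1,1): 2/4 same-type → still unsatisfied.
  (1,3): 0/1 same-type → still unsatisfied.
  (2,0): 1/2 same-type → still unsatisfied.
  (2,1): 2/4 same-type → still unsatisfied.
  (2,2): 1/3 same-type → still unsatisfied.
  (2,3): 1/2 same-type → still unsatisfied.
  (3,0): 0/3 same-type → still unsatisfied.
  (3,3): 1/2 same-type → still unsatisfied.
  (4,2): 3/7 same-type → still unsatisfied.

none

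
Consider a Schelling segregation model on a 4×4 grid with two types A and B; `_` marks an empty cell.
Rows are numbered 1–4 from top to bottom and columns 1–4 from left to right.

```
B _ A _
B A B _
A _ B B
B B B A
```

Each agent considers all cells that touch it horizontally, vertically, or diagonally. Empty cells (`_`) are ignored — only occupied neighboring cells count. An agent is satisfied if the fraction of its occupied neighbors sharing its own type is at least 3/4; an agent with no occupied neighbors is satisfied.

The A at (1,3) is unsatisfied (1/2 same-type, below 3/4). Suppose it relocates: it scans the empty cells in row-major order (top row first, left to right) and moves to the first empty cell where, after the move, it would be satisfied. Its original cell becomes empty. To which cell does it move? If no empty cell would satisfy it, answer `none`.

none

Vacating (1,3). Empty cells in order:
  (1,2): 1/4 same-type → still unsatisfied.
  (1,4): 0/1 same-type → still unsatisfied.
  (2,4): 0/3 same-type → still unsatisfied.
  (3,2): 2/8 same-type → still unsatisfied.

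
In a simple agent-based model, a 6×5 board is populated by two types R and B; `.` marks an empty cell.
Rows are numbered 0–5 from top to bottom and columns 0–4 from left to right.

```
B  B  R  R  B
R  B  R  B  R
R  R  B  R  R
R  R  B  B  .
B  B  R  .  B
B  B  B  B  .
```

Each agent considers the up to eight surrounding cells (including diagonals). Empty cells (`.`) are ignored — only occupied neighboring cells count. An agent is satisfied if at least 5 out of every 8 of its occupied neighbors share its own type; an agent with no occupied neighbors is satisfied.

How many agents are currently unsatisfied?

(0,0)B 2/3 ✓
(0,1)B 2/5 ✗
(0,2)R 2/5 ✗
(0,3)R 3/5 ✗
(0,4)B 1/3 ✗
(1,0)R 2/5 ✗
(1,1)B 3/8 ✗
(1,2)R 4/8 ✗
(1,3)B 2/8 ✗
(1,4)R 3/5 ✗
(2,0)R 4/5 ✓
(2,1)R 5/8 ✓
(2,2)B 4/8 ✗
(2,3)R 3/7 ✗
(2,4)R 2/4 ✗
(3,0)R 3/5 ✗
(3,1)R 4/8 ✗
(3,2)B 3/7 ✗
(3,3)B 3/6 ✗
(4,0)B 3/5 ✗
(4,1)B 5/8 ✓
(4,2)R 1/7 ✗
(4,4)B 2/2 ✓
(5,0)B 3/3 ✓
(5,1)B 4/5 ✓
(5,2)B 3/4 ✓
(5,3)B 2/3 ✓
Unsatisfied: (0,1), (0,2), (0,3), (0,4), (1,0), (1,1), (1,2), (1,3), (1,4), (2,2), (2,3), (2,4), (3,0), (3,1), (3,2), (3,3), (4,0), (4,2) — 18 in total.

18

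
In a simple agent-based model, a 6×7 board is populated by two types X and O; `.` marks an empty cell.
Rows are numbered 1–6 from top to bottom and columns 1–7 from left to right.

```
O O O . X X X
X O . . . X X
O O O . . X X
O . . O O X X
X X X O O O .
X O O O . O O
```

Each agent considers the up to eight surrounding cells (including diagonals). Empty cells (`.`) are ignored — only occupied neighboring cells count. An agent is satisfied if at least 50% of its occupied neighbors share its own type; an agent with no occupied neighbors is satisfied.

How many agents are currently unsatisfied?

(1,1)O 2/3 ✓
(1,2)O 3/4 ✓
(1,3)O 2/2 ✓
(1,5)X 2/2 ✓
(1,6)X 4/4 ✓
(1,7)X 3/3 ✓
(2,1)X 0/5 ✗
(2,2)O 6/7 ✓
(2,6)X 6/6 ✓
(2,7)X 5/5 ✓
(3,1)O 3/4 ✓
(3,2)O 4/5 ✓
(3,3)O 3/3 ✓
(3,6)X 5/6 ✓
(3,7)X 5/5 ✓
(4,1)O 2/4 ✓
(4,4)O 4/5 ✓
(4,5)O 4/6 ✓
(4,6)X 3/6 ✓
(4,7)X 3/4 ✓
(5,1)X 2/4 ✓
(5,2)X 3/6 ✓
(5,3)X 1/6 ✗
(5,4)O 5/6 ✓
(5,5)O 6/7 ✓
(5,6)O 4/6 ✓
(6,1)X 2/3 ✓
(6,2)O 1/5 ✗
(6,3)O 3/5 ✓
(6,4)O 3/4 ✓
(6,6)O 3/3 ✓
(6,7)O 2/2 ✓
Unsatisfied: (2,1), (5,3), (6,2) — 3 in total.

3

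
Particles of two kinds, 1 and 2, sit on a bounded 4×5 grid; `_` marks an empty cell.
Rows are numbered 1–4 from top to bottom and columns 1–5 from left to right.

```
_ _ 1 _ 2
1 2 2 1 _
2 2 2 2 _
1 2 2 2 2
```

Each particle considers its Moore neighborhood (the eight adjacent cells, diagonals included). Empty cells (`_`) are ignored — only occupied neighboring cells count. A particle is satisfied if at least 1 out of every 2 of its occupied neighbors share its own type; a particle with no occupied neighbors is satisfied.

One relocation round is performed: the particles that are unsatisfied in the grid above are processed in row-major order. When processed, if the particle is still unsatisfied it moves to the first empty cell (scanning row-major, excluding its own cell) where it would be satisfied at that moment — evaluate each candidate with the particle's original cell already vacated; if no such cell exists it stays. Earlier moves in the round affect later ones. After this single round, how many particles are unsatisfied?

1

Initially unsatisfied (in order): (1,3), (1,5), (2,1), (2,4), (4,1).
  (1,3) → (1,1).
  (1,5) → (1,2).
  (2,1) → (1,4).
  (2,4) → (1,5).
  (4,1) → (2,5).
Resulting grid:
1 2 _ 1 1
_ 2 2 _ 1
2 2 2 2 _
_ 2 2 2 2
Unsatisfied now: (1,1).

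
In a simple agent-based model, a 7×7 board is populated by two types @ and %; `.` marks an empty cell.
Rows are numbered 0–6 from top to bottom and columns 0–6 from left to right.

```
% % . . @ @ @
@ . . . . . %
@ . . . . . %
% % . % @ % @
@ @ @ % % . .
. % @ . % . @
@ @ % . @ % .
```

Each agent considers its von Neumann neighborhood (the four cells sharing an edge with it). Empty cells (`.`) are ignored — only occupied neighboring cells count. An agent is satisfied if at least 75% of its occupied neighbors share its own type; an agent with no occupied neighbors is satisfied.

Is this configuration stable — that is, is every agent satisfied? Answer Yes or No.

(0,0)% 1/2 not
(0,1)% 1/1 satisfied
(0,4)@ 1/1 satisfied
(0,5)@ 2/2 satisfied
(0,6)@ 1/2 not
(1,0)@ 1/2 not
(1,6)% 1/2 not
(2,0)@ 1/2 not
(2,6)% 1/2 not
(3,0)% 1/3 not
(3,1)% 1/2 not
(3,3)% 1/2 not
(3,4)@ 0/3 not
(3,5)% 0/2 not
(3,6)@ 0/2 not
(4,0)@ 1/2 not
(4,1)@ 2/4 not
(4,2)@ 2/3 not
(4,3)% 2/3 not
(4,4)% 2/3 not
(5,1)% 0/3 not
(5,2)@ 1/3 not
(5,4)% 1/2 not
(5,6)@ 0/0 satisfied
(6,0)@ 1/1 satisfied
(6,1)@ 1/3 not
(6,2)% 0/2 not
(6,4)@ 0/2 not
(6,5)% 0/1 not
For instance (0,0) has only 1/2 same-type neighbors, below 3/4.

No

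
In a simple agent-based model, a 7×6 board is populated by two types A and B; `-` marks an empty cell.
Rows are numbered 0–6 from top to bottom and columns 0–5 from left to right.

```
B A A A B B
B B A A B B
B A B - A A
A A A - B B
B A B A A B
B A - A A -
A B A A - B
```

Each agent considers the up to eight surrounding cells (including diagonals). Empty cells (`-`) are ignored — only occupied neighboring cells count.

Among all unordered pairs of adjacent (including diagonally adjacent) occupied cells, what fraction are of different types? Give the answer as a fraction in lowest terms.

49/99

Scan each occupied cell's neighbors to the right and below (and the two forward diagonals) so each pair is counted once.
Row 0: B(0,0)–A(0,1)≠ B(0,0)–B(1,0)= B(0,0)–B(1,1)= A(0,1)–A(0,2)= A(0,1)–B(1,1)≠ A(0,1)–A(1,2)= A(0,1)–B(1,0)≠ A(0,2)–A(0,3)= A(0,2)–A(1,2)= A(0,2)–A(1,3)= A(0,2)–B(1,1)≠ A(0,3)–B(0,4)≠ A(0,3)–A(1,3)= A(0,3)–B(1,4)≠ A(0,3)–A(1,2)= B(0,4)–B(0,5)= B(0,4)–B(1,4)= B(0,4)–B(1,5)= B(0,4)–A(1,3)≠ B(0,5)–B(1,5)= B(0,5)–B(1,4)=  → 7/21 unlike.
Row 1: B(1,0)–B(1,1)= B(1,0)–B(2,0)= B(1,0)–A(2,1)≠ B(1,1)–A(1,2)≠ B(1,1)–A(2,1)≠ B(1,1)–B(2,2)= B(1,1)–B(2,0)= A(1,2)–A(1,3)= A(1,2)–B(2,2)≠ A(1,2)–A(2,1)= A(1,3)–B(1,4)≠ A(1,3)–A(2,4)= A(1,3)–B(2,2)≠ B(1,4)–B(1,5)= B(1,4)–A(2,4)≠ B(1,4)–A(2,5)≠ B(1,5)–A(2,5)≠ B(1,5)–A(2,4)≠  → 10/18 unlike.
Row 2: B(2,0)–A(2,1)≠ B(2,0)–A(3,0)≠ B(2,0)–A(3,1)≠ A(2,1)–B(2,2)≠ A(2,1)–A(3,1)= A(2,1)–A(3,2)= A(2,1)–A(3,0)= B(2,2)–A(3,2)≠ B(2,2)–A(3,1)≠ A(2,4)–A(2,5)= A(2,4)–B(3,4)≠ A(2,4)–B(3,5)≠ A(2,5)–B(3,5)≠ A(2,5)–B(3,4)≠  → 10/14 unlike.
Row 3: A(3,0)–A(3,1)= A(3,0)–B(4,0)≠ A(3,0)–A(4,1)= A(3,1)–A(3,2)= A(3,1)–A(4,1)= A(3,1)–B(4,2)≠ A(3,1)–B(4,0)≠ A(3,2)–B(4,2)≠ A(3,2)–A(4,3)= A(3,2)–A(4,1)= B(3,4)–B(3,5)= B(3,4)–A(4,4)≠ B(3,4)–B(4,5)= B(3,4)–A(4,3)≠ B(3,5)–B(4,5)= B(3,5)–A(4,4)≠  → 7/16 unlike.
Row 4: B(4,0)–A(4,1)≠ B(4,0)–B(5,0)= B(4,0)–A(5,1)≠ A(4,1)–B(4,2)≠ A(4,1)–A(5,1)= A(4,1)–B(5,0)≠ B(4,2)–A(4,3)≠ B(4,2)–A(5,3)≠ B(4,2)–A(5,1)≠ A(4,3)–A(4,4)= A(4,3)–A(5,3)= A(4,3)–A(5,4)= A(4,4)–B(4,5)≠ A(4,4)–A(5,4)= A(4,4)–A(5,3)= B(4,5)–A(5,4)≠  → 9/16 unlike.
Row 5: B(5,0)–A(5,1)≠ B(5,0)–A(6,0)≠ B(5,0)–B(6,1)= A(5,1)–B(6,1)≠ A(5,1)–A(6,2)= A(5,1)–A(6,0)= A(5,3)–A(5,4)= A(5,3)–A(6,3)= A(5,3)–A(6,2)= A(5,4)–B(6,5)≠ A(5,4)–A(6,3)=  → 4/11 unlike.
Row 6: A(6,0)–B(6,1)≠ B(6,1)–A(6,2)≠ A(6,2)–A(6,3)=  → 2/3 unlike.
Total adjacent occupied pairs: 99; unlike-type pairs: 49.
49/99 is already in lowest terms.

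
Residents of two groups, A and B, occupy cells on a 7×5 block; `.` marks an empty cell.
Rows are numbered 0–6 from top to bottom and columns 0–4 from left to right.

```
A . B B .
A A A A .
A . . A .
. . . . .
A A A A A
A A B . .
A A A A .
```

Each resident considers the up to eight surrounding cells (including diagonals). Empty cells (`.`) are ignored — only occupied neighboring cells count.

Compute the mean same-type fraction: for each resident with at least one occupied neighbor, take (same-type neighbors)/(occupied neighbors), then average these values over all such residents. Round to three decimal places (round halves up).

Row 0: (0,0)A 2/2 · (0,2)B 1/4 · (0,3)B 1/3
Row 1: (1,0)A 3/3 · (1,1)A 4/5 · (1,2)A 3/5 · (1,3)A 2/4
Row 2: (2,0)A 2/2 · (2,3)A 2/2
Row 4: (4,0)A 3/3 · (4,1)A 4/5 · (4,2)A 3/4 · (4,3)A 2/3 · (4,4)A 1/1
Row 5: (5,0)A 5/5 · (5,1)A 7/8 · (5,2)B 0/7
Row 6: (6,0)A 3/3 · (6,1)A 4/5 · (6,2)A 3/4 · (6,3)A 1/2
Sum over 21 residents: 2/2 + 1/4 + 1/3 + 3/3 + 4/5 + 3/5 + 2/4 + 2/2 + 2/2 + 3/3 + 4/5 + 3/4 + 2/3 + 1/1 + 5/5 + 7/8 + 0/7 + 3/3 + 4/5 + 3/4 + 1/2 = 125/8; mean = 125/8 ÷ 21 = 125/168 = 0.744047… → 0.744.

0.744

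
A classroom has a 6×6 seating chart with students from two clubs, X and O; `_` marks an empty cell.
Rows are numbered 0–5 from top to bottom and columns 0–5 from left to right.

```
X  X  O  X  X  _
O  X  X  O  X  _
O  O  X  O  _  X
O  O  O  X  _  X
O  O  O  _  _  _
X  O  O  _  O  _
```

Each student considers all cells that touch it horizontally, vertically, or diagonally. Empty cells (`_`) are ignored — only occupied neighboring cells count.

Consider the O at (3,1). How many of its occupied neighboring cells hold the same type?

7

Occupied neighbors of (3,1): (2,0)=O, (2,1)=O, (2,2)=X, (3,0)=O, (3,2)=O, (4,0)=O, (4,1)=O, (4,2)=O.
Same type (O): 7 of 8.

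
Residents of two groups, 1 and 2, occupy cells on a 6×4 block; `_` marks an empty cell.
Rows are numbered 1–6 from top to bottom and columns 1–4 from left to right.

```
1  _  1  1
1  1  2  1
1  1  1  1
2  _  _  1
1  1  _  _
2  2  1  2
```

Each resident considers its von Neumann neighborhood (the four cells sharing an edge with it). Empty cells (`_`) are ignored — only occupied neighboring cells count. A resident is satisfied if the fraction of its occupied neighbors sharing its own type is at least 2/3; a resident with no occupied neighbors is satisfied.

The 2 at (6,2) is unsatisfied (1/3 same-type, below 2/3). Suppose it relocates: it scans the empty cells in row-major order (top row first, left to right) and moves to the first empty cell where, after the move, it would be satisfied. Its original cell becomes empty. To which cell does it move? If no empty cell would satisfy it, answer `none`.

Vacating (6,2). Empty cells in order:
  (1,2): 0/3 same-type → still unsatisfied.
  (4,2): 1/3 same-type → still unsatisfied.
  (4,3): 0/2 same-type → still unsatisfied.
  (5,3): 0/2 same-type → still unsatisfied.
  (5,4): 1/2 same-type → still unsatisfied.

none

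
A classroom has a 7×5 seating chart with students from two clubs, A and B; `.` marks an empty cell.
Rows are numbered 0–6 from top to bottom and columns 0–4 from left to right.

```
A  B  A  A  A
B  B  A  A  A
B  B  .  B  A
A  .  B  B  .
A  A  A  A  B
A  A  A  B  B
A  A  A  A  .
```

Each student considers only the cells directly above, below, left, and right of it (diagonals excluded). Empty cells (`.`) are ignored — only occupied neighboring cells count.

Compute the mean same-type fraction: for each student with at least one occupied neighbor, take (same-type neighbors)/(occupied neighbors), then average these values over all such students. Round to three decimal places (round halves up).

0.710

(0,0)A 0/2
(0,1)B 1/3
(0,2)A 2/3
(0,3)A 3/3
(0,4)A 2/2
(1,0)B 2/3
(1,1)B 3/4
(1,2)A 2/3
(1,3)A 3/4
(1,4)A 3/3
(2,0)B 2/3
(2,1)B 2/2
(2,3)B 1/3
(2,4)A 1/2
(3,0)A 1/2
(3,2)B 1/2
(3,3)B 2/3
(4,0)A 3/3
(4,1)A 3/3
(4,2)A 3/4
(4,3)A 1/4
(4,4)B 1/2
(5,0)A 3/3
(5,1)A 4/4
(5,2)A 3/4
(5,3)B 1/4
(5,4)B 2/2
(6,0)A 2/2
(6,1)A 3/3
(6,2)A 3/3
(6,3)A 1/2
Sum over 31 students: 0/2 + 1/3 + 2/3 + 3/3 + 2/2 + 2/3 + 3/4 + 2/3 + 3/4 + 3/3 + 2/3 + 2/2 + 1/3 + 1/2 + 1/2 + 1/2 + 2/3 + 3/3 + 3/3 + 3/4 + 1/4 + 1/2 + 3/3 + 4/4 + 3/4 + 1/4 + 2/2 + 2/2 + 3/3 + 3/3 + 1/2 = 22; mean = 22 ÷ 31 = 22/31 = 0.709677… → 0.710.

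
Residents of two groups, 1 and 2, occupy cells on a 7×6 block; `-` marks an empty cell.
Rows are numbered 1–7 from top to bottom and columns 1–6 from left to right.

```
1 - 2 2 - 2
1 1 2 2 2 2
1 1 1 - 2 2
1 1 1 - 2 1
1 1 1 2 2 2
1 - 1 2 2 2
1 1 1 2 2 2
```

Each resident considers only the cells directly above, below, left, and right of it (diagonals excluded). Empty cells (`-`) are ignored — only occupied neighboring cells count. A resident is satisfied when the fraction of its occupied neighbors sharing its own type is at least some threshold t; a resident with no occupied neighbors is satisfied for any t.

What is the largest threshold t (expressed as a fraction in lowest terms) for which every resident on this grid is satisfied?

0/1

Row 1: (1,1)1 1/1 · (1,3)2 2/2 · (1,4)2 2/2 · (1,6)2 1/1
Row 2: (2,1)1 3/3 · (2,2)1 2/3 · (2,3)2 2/4 · (2,4)2 3/3 · (2,5)2 3/3 · (2,6)2 3/3
Row 3: (3,1)1 3/3 · (3,2)1 4/4 · (3,3)1 2/3 · (3,5)2 3/3 · (3,6)2 2/3
Row 4: (4,1)1 3/3 · (4,2)1 4/4 · (4,3)1 3/3 · (4,5)2 2/3 · (4,6)1 0/3
Row 5: (5,1)1 3/3 · (5,2)1 3/3 · (5,3)1 3/4 · (5,4)2 2/3 · (5,5)2 4/4 · (5,6)2 2/3
Row 6: (6,1)1 2/2 · (6,3)1 2/3 · (6,4)2 3/4 · (6,5)2 4/4 · (6,6)2 3/3
Row 7: (7,1)1 2/2 · (7,2)1 2/2 · (7,3)1 2/3 · (7,4)2 2/3 · (7,5)2 3/3 · (7,6)2 2/2
The smallest same-type fraction is 0/3 at (4,6), which reduces to 0/1. Any threshold above that leaves this resident unsatisfied.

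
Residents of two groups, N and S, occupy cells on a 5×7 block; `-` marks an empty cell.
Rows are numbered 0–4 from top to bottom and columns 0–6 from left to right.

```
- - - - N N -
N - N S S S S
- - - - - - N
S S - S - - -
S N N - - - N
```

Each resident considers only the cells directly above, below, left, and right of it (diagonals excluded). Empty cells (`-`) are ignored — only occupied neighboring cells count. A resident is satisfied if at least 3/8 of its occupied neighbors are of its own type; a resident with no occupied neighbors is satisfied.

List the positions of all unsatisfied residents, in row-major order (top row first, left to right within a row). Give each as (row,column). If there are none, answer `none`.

(0,4)N 1/2 satisfied
(0,5)N 1/2 satisfied
(1,0)N 0/0 satisfied
(1,2)N 0/1 not
(1,3)S 1/2 satisfied
(1,4)S 2/3 satisfied
(1,5)S 2/3 satisfied
(1,6)S 1/2 satisfied
(2,6)N 0/1 not
(3,0)S 2/2 satisfied
(3,1)S 1/2 satisfied
(3,3)S 0/0 satisfied
(4,0)S 1/2 satisfied
(4,1)N 1/3 not
(4,2)N 1/1 satisfied
(4,6)N 0/0 satisfied

(1,2), (2,6), (4,1)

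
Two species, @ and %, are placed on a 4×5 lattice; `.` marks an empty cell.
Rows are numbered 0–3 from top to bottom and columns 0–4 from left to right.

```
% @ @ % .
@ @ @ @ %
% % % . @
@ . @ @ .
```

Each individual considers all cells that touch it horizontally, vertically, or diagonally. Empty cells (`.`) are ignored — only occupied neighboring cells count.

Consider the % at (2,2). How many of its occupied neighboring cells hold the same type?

1

Occupied neighbors of (2,2): (1,1)=@, (1,2)=@, (1,3)=@, (2,1)=%, (3,2)=@, (3,3)=@.
Same type (%): 1 of 6.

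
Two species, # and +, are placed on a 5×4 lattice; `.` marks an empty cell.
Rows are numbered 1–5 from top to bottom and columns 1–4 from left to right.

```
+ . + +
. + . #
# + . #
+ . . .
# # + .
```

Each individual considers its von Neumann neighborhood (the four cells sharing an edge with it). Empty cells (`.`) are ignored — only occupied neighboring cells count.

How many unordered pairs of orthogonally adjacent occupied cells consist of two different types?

Scan each occupied cell's neighbors to the right and below so each pair is counted once.
From row 1: 1 unlike of 2 pairs (running 1/2).
From row 2: 0 unlike of 2 pairs (running 1/4).
From row 3: 2 unlike of 2 pairs (running 3/6).
From row 4: 1 unlike of 1 pairs (running 4/7).
From row 5: 1 unlike of 2 pairs (running 5/9).
Total adjacent occupied pairs: 9; unlike-type pairs: 5.

5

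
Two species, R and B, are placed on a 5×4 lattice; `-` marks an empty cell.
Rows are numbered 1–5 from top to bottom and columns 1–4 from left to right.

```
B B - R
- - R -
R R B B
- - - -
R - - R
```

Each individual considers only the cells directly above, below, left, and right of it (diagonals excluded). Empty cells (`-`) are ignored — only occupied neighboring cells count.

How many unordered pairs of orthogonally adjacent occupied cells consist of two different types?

2

Scan each occupied cell's neighbors to the right and below so each pair is counted once.
Row 1: B(1,1)–B(1,2)=  → 0/1 unlike.
Row 2: R(2,3)–B(3,3)≠  → 1/1 unlike.
Row 3: R(3,1)–R(3,2)= R(3,2)–B(3,3)≠ B(3,3)–B(3,4)=  → 1/3 unlike.
Total adjacent occupied pairs: 5; unlike-type pairs: 2.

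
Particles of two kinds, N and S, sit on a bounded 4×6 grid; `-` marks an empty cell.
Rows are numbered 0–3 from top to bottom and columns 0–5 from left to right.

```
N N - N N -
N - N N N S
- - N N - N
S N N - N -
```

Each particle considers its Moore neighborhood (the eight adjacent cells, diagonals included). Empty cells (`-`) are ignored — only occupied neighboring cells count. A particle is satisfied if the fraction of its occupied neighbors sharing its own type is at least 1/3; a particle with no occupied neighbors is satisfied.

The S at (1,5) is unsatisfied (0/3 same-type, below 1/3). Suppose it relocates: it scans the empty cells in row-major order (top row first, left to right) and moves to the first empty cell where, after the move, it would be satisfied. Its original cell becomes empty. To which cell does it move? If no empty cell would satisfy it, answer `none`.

Vacating (1,5). Empty cells in order:
  (0,2): 0/4 same-type → still unsatisfied.
  (0,5): 0/2 same-type → still unsatisfied.
  (1,1): 0/5 same-type → still unsatisfied.
  (2,0): 1/3 same-type → satisfied — stop here.

(2,0)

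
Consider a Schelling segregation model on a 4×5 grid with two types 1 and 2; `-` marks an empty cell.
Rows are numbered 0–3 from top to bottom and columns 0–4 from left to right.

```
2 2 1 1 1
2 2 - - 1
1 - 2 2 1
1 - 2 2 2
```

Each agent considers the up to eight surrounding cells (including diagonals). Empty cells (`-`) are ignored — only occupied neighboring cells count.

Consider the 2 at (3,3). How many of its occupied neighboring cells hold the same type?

4

Occupied neighbors of (3,3): (2,2)=2, (2,3)=2, (2,4)=1, (3,2)=2, (3,4)=2.
Same type (2): 4 of 5.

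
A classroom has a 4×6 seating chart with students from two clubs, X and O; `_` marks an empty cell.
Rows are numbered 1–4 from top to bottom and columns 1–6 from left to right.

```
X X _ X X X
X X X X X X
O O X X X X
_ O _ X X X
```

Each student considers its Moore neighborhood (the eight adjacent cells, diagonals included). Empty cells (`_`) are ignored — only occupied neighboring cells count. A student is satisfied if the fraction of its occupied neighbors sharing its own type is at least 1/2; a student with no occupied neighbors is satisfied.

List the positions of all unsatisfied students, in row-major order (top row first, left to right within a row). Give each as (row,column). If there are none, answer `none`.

Row 1: (1,1)X 3/3 ok · (1,2)X 4/4 ok · (1,4)X 4/4 ok · (1,5)X 5/5 ok · (1,6)X 3/3 ok
Row 2: (2,1)X 3/5 ok · (2,2)X 5/7 ok · (2,3)X 6/7 ok · (2,4)X 7/7 ok · (2,5)X 8/8 ok · (2,6)X 5/5 ok
Row 3: (3,1)O 2/4 ok · (3,2)O 2/6 unhappy · (3,3)X 5/7 ok · (3,4)X 7/7 ok · (3,5)X 8/8 ok · (3,6)X 5/5 ok
Row 4: (4,2)O 2/3 ok · (4,4)X 4/4 ok · (4,5)X 5/5 ok · (4,6)X 3/3 ok

(3,2)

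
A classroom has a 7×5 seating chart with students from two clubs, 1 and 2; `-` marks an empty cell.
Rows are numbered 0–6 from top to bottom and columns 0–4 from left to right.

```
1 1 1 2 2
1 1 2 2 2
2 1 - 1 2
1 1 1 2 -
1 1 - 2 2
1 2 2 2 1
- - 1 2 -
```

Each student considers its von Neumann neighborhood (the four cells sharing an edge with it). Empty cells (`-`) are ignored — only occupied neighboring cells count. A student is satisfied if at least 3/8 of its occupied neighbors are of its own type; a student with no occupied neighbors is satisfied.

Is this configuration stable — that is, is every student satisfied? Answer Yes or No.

No

Row 0: (0,0)1 2/2 satisfied · (0,1)1 3/3 satisfied · (0,2)1 1/3 not · (0,3)2 2/3 satisfied · (0,4)2 2/2 satisfied
Row 1: (1,0)1 2/3 satisfied · (1,1)1 3/4 satisfied · (1,2)2 1/3 not · (1,3)2 3/4 satisfied · (1,4)2 3/3 satisfied
Row 2: (2,0)2 0/3 not · (2,1)1 2/3 satisfied · (2,3)1 0/3 not · (2,4)2 1/2 satisfied
Row 3: (3,0)1 2/3 satisfied · (3,1)1 4/4 satisfied · (3,2)1 1/2 satisfied · (3,3)2 1/3 not
Row 4: (4,0)1 3/3 satisfied · (4,1)1 2/3 satisfied · (4,3)2 3/3 satisfied · (4,4)2 1/2 satisfied
Row 5: (5,0)1 1/2 satisfied · (5,1)2 1/3 not · (5,2)2 2/3 satisfied · (5,3)2 3/4 satisfied · (5,4)1 0/2 not
Row 6: (6,2)1 0/2 not · (6,3)2 1/2 satisfied
For instance (0,2) has only 1/3 same-type neighbors, below 3/8.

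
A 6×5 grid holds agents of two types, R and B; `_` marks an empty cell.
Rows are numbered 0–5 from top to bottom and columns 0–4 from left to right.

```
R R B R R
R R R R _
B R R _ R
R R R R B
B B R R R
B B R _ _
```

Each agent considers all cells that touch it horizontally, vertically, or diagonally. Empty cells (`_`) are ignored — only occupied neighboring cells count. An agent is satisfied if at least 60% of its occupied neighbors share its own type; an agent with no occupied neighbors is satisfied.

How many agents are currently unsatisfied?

Row 0: (0,0)R 3/3 ok · (0,1)R 4/5 ok · (0,2)B 0/5 unhappy · (0,3)R 3/4 ok · (0,4)R 2/2 ok
Row 1: (1,0)R 4/5 ok · (1,1)R 6/8 ok · (1,2)R 6/7 ok · (1,3)R 5/6 ok
Row 2: (2,0)B 0/5 unhappy · (2,1)R 7/8 ok · (2,2)R 7/7 ok · (2,4)R 2/3 ok
Row 3: (3,0)R 2/5 unhappy · (3,1)R 5/8 ok · (3,2)R 6/7 ok · (3,3)R 6/7 ok · (3,4)B 0/4 unhappy
Row 4: (4,0)B 3/5 ok · (4,1)B 3/8 unhappy · (4,2)R 5/7 ok · (4,3)R 5/6 ok · (4,4)R 2/3 ok
Row 5: (5,0)B 3/3 ok · (5,1)B 3/5 ok · (5,2)R 2/4 unhappy
Unsatisfied: (0,2), (2,0), (3,0), (3,4), (4,1), (5,2) — 6 in total.

6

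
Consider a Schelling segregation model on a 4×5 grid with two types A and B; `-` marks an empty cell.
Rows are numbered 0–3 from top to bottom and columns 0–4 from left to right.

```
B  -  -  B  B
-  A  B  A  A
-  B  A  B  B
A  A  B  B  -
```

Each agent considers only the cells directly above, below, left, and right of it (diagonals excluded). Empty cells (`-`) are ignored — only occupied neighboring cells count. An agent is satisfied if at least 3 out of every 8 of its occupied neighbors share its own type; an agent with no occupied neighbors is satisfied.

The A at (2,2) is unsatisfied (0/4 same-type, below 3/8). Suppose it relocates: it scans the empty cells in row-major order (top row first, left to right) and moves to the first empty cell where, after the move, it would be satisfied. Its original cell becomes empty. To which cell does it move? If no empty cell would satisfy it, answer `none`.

(0,1)

Vacating (2,2). Empty cells in order:
  (0,1): 1/2 same-type → satisfied — stop here.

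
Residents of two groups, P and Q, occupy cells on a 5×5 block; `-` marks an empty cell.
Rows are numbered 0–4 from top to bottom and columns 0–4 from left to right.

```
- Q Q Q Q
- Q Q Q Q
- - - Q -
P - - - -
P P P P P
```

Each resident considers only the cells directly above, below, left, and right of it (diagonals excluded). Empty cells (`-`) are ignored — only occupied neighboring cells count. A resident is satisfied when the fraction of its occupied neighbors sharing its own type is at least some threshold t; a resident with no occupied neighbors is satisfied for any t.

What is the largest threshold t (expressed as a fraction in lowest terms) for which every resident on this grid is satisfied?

(0,1)Q 2/2
(0,2)Q 3/3
(0,3)Q 3/3
(0,4)Q 2/2
(1,1)Q 2/2
(1,2)Q 3/3
(1,3)Q 4/4
(1,4)Q 2/2
(2,3)Q 1/1
(3,0)P 1/1
(4,0)P 2/2
(4,1)P 2/2
(4,2)P 2/2
(4,3)P 2/2
(4,4)P 1/1
The smallest same-type fraction is 2/2 at (0,1), which reduces to 1/1. Any threshold above that leaves this resident unsatisfied.

1/1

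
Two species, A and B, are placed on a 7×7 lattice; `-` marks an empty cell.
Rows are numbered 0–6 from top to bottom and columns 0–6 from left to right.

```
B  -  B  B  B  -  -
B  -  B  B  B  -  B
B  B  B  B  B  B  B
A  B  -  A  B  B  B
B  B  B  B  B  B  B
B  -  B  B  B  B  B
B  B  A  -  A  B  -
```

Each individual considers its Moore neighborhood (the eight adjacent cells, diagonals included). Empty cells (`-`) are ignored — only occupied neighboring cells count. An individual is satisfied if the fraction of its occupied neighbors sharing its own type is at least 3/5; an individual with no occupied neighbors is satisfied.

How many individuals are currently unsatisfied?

4

Row 0: (0,0)B 1/1 ✓ · (0,2)B 3/3 ✓ · (0,3)B 5/5 ✓ · (0,4)B 3/3 ✓
Row 1: (1,0)B 3/3 ✓ · (1,2)B 6/6 ✓ · (1,3)B 8/8 ✓ · (1,4)B 6/6 ✓ · (1,6)B 2/2 ✓
Row 2: (2,0)B 3/4 ✓ · (2,1)B 5/6 ✓ · (2,2)B 5/6 ✓ · (2,3)B 6/7 ✓ · (2,4)B 6/7 ✓ · (2,5)B 7/7 ✓ · (2,6)B 4/4 ✓
Row 3: (3,0)A 0/5 ✗ · (3,1)B 6/7 ✓ · (3,3)A 0/7 ✗ · (3,4)B 7/8 ✓ · (3,5)B 8/8 ✓ · (3,6)B 5/5 ✓
Row 4: (4,0)B 3/4 ✓ · (4,1)B 5/6 ✓ · (4,2)B 5/6 ✓ · (4,3)B 6/7 ✓ · (4,4)B 7/8 ✓ · (4,5)B 8/8 ✓ · (4,6)B 5/5 ✓
Row 5: (5,0)B 4/4 ✓ · (5,2)B 5/6 ✓ · (5,3)B 5/7 ✓ · (5,4)B 6/7 ✓ · (5,5)B 6/7 ✓ · (5,6)B 4/4 ✓
Row 6: (6,0)B 2/2 ✓ · (6,1)B 3/4 ✓ · (6,2)A 0/3 ✗ · (6,4)A 0/4 ✗ · (6,5)B 3/4 ✓
Unsatisfied: (3,0), (3,3), (6,2), (6,4) — 4 in total.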